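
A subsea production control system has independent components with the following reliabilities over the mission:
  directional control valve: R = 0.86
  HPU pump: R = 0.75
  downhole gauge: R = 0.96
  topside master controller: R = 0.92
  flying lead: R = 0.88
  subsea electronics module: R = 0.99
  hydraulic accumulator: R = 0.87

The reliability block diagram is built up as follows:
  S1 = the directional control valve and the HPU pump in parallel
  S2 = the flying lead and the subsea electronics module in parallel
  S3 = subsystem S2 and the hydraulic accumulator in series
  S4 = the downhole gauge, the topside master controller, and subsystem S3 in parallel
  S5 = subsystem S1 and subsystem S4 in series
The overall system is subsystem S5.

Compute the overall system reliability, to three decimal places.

0.965

Parallel (directional control valve and HPU pump): 1 − (1 − 0.86000)(1 − 0.75000) = 0.96500
Parallel (flying lead and subsea electronics module): 1 − (1 − 0.88000)(1 − 0.99000) = 0.99880
Series ([0.99880] and hydraulic accumulator): 0.99880 × 0.87000 = 0.86896
Parallel (downhole gauge, topside master controller, and [0.86896]): 1 − (1 − 0.96000)(1 − 0.92000)(1 − 0.86896) = 0.99958
Series ([0.96500] and [0.99958]): 0.96500 × 0.99958 = 0.965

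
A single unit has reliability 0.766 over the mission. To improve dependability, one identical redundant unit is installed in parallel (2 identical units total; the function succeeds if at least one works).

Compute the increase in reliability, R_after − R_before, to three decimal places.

0.179

R_before = 0.766
R_after = 1 − (1 − 0.766)^2 = 0.945
ΔR = 0.945 − 0.766 = 0.179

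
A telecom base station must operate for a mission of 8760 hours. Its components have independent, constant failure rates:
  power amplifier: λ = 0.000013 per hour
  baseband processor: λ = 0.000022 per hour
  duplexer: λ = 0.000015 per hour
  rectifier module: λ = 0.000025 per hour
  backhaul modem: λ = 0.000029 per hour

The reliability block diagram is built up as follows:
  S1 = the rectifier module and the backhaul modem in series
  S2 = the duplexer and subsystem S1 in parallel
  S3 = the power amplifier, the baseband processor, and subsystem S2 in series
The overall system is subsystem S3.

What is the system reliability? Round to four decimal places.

R(power amplifier) = exp(−0.000013 × 8760) = 0.892365
R(baseband processor) = exp(−0.000022 × 8760) = 0.824713
R(duplexer) = exp(−0.000015 × 8760) = 0.876867
R(rectifier module) = exp(−0.000025 × 8760) = 0.803322
R(backhaul modem) = exp(−0.000029 × 8760) = 0.775661
Series (rectifier module and backhaul modem): 0.803322 × 0.775661 = 0.623106
Parallel (duplexer and [0.623106]): 1 − (1 − 0.876867)(1 − 0.623106) = 0.953592
Series (power amplifier, baseband processor, and [0.953592]): 0.892365 × 0.824713 × 0.953592 = 0.7018

0.7018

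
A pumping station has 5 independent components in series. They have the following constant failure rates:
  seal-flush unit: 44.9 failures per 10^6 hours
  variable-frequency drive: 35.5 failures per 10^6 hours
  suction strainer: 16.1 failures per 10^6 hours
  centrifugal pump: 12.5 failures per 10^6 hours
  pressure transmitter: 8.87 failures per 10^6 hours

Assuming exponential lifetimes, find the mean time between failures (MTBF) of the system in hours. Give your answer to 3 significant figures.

Series of exponential components: λ_sys = Σ λ_i
λ_sys = 0.0000449 + 0.0000355 + 0.0000161 + 0.0000125 + 0.00000887 = 1.1787e-04 /h
MTBF = 1 / λ_sys = 8480 h

8480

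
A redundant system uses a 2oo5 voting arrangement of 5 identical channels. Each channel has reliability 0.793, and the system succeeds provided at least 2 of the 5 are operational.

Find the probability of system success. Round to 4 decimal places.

R = Σ_{i=2}^{5} C(5,i) p^i (1−p)^{5−i} with p = 0.793
C(5,2)·0.793^2·0.207^3 = 0.055777
C(5,3)·0.793^3·0.207^2 = 0.213678
C(5,4)·0.793^4·0.207^1 = 0.409292
C(5,5)·0.793^5·0.207^0 = 0.313593
Sum = 0.9923

0.9923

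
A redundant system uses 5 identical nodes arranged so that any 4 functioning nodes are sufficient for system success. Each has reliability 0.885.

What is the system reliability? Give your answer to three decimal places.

0.896

R = Σ_{i=4}^{5} C(5,i) p^i (1−p)^{5−i} with p = 0.885
C(5,4)·0.885^4·0.115^1 = 0.35273
C(5,5)·0.885^5·0.115^0 = 0.54290
Sum = 0.896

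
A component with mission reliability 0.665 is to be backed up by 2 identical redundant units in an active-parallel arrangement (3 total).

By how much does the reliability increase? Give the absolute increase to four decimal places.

R_before = 0.665
R_after = 1 − (1 − 0.665)^3 = 0.9624
ΔR = 0.9624 − 0.665 = 0.2974

0.2974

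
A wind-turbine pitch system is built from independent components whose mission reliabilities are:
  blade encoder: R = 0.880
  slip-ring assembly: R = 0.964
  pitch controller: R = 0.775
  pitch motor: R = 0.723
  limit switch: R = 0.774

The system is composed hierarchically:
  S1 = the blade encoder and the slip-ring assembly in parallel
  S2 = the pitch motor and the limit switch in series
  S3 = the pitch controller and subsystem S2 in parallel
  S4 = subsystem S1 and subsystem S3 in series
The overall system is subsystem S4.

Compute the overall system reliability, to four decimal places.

0.8970

Parallel (blade encoder and slip-ring assembly): 1 − (1 − 0.880000)(1 − 0.964000) = 0.995680
Series (pitch motor and limit switch): 0.723000 × 0.774000 = 0.559602
Parallel (pitch controller and [0.559602]): 1 − (1 − 0.775000)(1 − 0.559602) = 0.900910
Series ([0.995680] and [0.900910]): 0.995680 × 0.900910 = 0.8970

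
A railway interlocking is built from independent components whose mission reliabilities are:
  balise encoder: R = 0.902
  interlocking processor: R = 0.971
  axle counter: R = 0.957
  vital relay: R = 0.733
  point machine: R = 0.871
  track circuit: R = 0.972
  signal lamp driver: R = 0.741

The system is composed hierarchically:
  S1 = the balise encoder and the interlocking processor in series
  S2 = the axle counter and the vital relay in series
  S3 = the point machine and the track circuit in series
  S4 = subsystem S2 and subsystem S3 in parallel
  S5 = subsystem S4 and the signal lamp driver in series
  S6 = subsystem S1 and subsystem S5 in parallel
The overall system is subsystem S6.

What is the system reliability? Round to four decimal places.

0.9636

Series (balise encoder and interlocking processor): 0.902000 × 0.971000 = 0.875842
Series (axle counter and vital relay): 0.957000 × 0.733000 = 0.701481
Series (point machine and track circuit): 0.871000 × 0.972000 = 0.846612
Parallel ([0.701481] and [0.846612]): 1 − (1 − 0.701481)(1 − 0.846612) = 0.954211
Series ([0.954211] and signal lamp driver): 0.954211 × 0.741000 = 0.707070
Parallel ([0.875842] and [0.707070]): 1 − (1 − 0.875842)(1 − 0.707070) = 0.9636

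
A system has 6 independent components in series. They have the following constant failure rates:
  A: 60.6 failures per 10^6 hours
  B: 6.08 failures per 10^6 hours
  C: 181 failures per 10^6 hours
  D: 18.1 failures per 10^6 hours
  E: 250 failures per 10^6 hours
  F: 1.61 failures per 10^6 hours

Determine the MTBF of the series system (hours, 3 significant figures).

1930

Series of exponential components: λ_sys = Σ λ_i
λ_sys = 0.0000606 + 0.00000608 + 0.000181 + 0.0000181 + 0.000250 + 0.00000161 = 5.1739e-04 /h
MTBF = 1 / λ_sys = 1930 h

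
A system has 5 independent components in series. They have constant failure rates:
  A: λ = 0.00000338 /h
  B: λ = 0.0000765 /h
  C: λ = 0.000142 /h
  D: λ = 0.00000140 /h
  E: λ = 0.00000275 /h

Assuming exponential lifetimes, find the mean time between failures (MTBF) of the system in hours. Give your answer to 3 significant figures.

Series of exponential components: λ_sys = Σ λ_i
λ_sys = 0.00000338 + 0.0000765 + 0.000142 + 0.00000140 + 0.00000275 = 2.2603e-04 /h
MTBF = 1 / λ_sys = 4420 h

4420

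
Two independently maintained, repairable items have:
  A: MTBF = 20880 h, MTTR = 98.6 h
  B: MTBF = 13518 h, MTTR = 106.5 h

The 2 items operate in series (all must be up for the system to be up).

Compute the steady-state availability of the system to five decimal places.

0.98752

A(A) = MTBF/(MTBF+MTTR) = 20880/(20880+98.6) = 0.995300
A(B) = MTBF/(MTBF+MTTR) = 13518/(13518+106.5) = 0.992183
Series availability: 0.995300 × 0.992183 = 0.98752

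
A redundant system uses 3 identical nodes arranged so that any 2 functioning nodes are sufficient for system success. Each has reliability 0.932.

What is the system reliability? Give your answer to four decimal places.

R = Σ_{i=2}^{3} C(3,i) p^i (1−p)^{3−i} with p = 0.932
C(3,2)·0.932^2·0.068^1 = 0.177199
C(3,3)·0.932^3·0.068^0 = 0.809558
Sum = 0.9868

0.9868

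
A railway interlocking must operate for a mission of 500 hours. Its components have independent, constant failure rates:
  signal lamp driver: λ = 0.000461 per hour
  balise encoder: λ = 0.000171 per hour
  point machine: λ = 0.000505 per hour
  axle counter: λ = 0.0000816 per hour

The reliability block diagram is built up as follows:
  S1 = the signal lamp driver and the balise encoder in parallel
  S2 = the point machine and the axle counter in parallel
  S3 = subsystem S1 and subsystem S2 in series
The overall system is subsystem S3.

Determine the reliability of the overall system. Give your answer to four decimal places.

0.9744

R(signal lamp driver) = exp(−0.000461 × 500) = 0.794136
R(balise encoder) = exp(−0.000171 × 500) = 0.918053
R(point machine) = exp(−0.000505 × 500) = 0.776856
R(axle counter) = exp(−0.0000816 × 500) = 0.960021
Parallel (signal lamp driver and balise encoder): 1 − (1 − 0.794136)(1 − 0.918053) = 0.983130
Parallel (point machine and axle counter): 1 − (1 − 0.776856)(1 − 0.960021) = 0.991079
Series ([0.983130] and [0.991079]): 0.983130 × 0.991079 = 0.9744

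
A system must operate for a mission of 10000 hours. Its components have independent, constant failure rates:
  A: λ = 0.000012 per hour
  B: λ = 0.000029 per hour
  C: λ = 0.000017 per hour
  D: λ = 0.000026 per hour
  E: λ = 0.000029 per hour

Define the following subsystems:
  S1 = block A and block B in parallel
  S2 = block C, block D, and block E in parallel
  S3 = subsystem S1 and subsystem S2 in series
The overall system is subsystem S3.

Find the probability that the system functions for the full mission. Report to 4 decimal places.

0.9628

R(A) = exp(−0.000012 × 10000) = 0.886920
R(B) = exp(−0.000029 × 10000) = 0.748264
R(C) = exp(−0.000017 × 10000) = 0.843665
R(D) = exp(−0.000026 × 10000) = 0.771052
R(E) = exp(−0.000029 × 10000) = 0.748264
Parallel (A and B): 1 − (1 − 0.886920)(1 − 0.748264) = 0.971534
Parallel (C, D, and E): 1 − (1 − 0.843665)(1 − 0.771052)(1 − 0.748264) = 0.990990
Series ([0.971534] and [0.990990]): 0.971534 × 0.990990 = 0.9628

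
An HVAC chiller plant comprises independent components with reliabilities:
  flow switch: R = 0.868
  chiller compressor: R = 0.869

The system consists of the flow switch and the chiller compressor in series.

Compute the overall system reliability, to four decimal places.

0.7543

Series (flow switch and chiller compressor): 0.868000 × 0.869000 = 0.7543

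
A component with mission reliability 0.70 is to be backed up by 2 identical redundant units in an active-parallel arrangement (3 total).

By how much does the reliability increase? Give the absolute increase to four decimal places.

0.2730

R_before = 0.70
R_after = 1 − (1 − 0.70)^3 = 0.9730
ΔR = 0.9730 − 0.70 = 0.2730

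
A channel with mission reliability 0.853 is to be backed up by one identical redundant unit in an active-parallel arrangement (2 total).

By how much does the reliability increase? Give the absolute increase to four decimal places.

R_before = 0.853
R_after = 1 − (1 − 0.853)^2 = 0.9784
ΔR = 0.9784 − 0.853 = 0.1254

0.1254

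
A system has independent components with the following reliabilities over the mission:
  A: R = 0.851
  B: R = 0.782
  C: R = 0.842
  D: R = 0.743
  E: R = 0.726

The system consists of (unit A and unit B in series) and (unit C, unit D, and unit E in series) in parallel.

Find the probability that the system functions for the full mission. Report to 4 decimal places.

Series (A and B): 0.851000 × 0.782000 = 0.665482
Series (C, D, and E): 0.842000 × 0.743000 × 0.726000 = 0.454190
Parallel ([0.665482] and [0.454190]): 1 − (1 − 0.665482)(1 − 0.454190) = 0.8174

0.8174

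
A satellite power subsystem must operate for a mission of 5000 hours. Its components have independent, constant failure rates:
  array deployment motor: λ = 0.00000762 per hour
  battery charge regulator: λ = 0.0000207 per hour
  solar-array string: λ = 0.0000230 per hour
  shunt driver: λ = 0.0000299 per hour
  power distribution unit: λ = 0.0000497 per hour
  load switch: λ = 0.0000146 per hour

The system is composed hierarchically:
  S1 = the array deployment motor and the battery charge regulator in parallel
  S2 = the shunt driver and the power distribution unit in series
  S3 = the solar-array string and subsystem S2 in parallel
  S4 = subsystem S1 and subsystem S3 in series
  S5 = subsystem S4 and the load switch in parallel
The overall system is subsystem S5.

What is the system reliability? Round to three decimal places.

R(array deployment motor) = exp(−0.00000762 × 5000) = 0.96262
R(battery charge regulator) = exp(−0.0000207 × 5000) = 0.90168
R(solar-array string) = exp(−0.0000230 × 5000) = 0.89137
R(shunt driver) = exp(−0.0000299 × 5000) = 0.86114
R(power distribution unit) = exp(−0.0000497 × 5000) = 0.77997
R(load switch) = exp(−0.0000146 × 5000) = 0.92960
Parallel (array deployment motor and battery charge regulator): 1 − (1 − 0.96262)(1 − 0.90168) = 0.99632
Series (shunt driver and power distribution unit): 0.86114 × 0.77997 = 0.67166
Parallel (solar-array string and [0.67166]): 1 − (1 − 0.89137)(1 − 0.67166) = 0.96433
Series ([0.99632] and [0.96433]): 0.99632 × 0.96433 = 0.96078
Parallel ([0.96078] and load switch): 1 − (1 − 0.96078)(1 − 0.92960) = 0.997

0.997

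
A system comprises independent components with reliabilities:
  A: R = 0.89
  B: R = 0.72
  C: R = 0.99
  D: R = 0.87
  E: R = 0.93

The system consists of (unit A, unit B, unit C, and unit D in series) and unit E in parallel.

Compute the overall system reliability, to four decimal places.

Series (A, B, C, and D): 0.890000 × 0.720000 × 0.990000 × 0.870000 = 0.551921
Parallel ([0.551921] and E): 1 − (1 − 0.551921)(1 − 0.930000) = 0.9686

0.9686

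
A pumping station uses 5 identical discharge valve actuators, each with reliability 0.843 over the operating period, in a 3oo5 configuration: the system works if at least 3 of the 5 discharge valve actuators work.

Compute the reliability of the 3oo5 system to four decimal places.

0.9698

R = Σ_{i=3}^{5} C(5,i) p^i (1−p)^{5−i} with p = 0.843
C(5,3)·0.843^3·0.157^2 = 0.147667
C(5,4)·0.843^4·0.157^1 = 0.396442
C(5,5)·0.843^5·0.157^0 = 0.425734
Sum = 0.9698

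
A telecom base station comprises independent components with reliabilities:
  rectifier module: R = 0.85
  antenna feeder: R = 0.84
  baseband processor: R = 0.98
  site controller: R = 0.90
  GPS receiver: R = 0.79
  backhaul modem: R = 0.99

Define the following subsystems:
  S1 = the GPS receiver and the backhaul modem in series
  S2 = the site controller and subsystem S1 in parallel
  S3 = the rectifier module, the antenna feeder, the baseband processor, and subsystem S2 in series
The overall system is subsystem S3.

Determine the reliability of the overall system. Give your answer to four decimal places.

0.6845

Series (GPS receiver and backhaul modem): 0.790000 × 0.990000 = 0.782100
Parallel (site controller and [0.782100]): 1 − (1 − 0.900000)(1 − 0.782100) = 0.978210
Series (rectifier module, antenna feeder, baseband processor, and [0.978210]): 0.850000 × 0.840000 × 0.980000 × 0.978210 = 0.6845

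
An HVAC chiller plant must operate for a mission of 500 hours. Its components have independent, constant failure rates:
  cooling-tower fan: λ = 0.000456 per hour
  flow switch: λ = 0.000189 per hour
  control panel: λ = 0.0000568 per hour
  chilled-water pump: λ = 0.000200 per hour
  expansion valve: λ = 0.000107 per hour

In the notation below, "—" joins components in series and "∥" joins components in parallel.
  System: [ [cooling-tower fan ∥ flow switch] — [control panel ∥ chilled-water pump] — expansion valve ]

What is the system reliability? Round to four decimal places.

0.9280

R(cooling-tower fan) = exp(−0.000456 × 500) = 0.796124
R(flow switch) = exp(−0.000189 × 500) = 0.909828
R(control panel) = exp(−0.0000568 × 500) = 0.971999
R(chilled-water pump) = exp(−0.000200 × 500) = 0.904837
R(expansion valve) = exp(−0.000107 × 500) = 0.947906
Parallel (cooling-tower fan and flow switch): 1 − (1 − 0.796124)(1 − 0.909828) = 0.981616
Parallel (control panel and chilled-water pump): 1 − (1 − 0.971999)(1 − 0.904837) = 0.997335
Series ([0.981616], [0.997335], and expansion valve): 0.981616 × 0.997335 × 0.947906 = 0.9280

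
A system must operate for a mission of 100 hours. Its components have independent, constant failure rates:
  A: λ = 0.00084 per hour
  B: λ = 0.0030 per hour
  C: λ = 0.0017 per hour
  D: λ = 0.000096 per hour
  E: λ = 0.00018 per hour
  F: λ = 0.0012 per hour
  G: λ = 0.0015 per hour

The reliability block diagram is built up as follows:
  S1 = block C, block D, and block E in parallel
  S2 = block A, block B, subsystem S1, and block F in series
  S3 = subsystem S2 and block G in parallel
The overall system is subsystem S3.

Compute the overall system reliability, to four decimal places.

0.9449

R(A) = exp(−0.00084 × 100) = 0.919431
R(B) = exp(−0.0030 × 100) = 0.740818
R(C) = exp(−0.0017 × 100) = 0.843665
R(D) = exp(−0.000096 × 100) = 0.990446
R(E) = exp(−0.00018 × 100) = 0.982161
R(F) = exp(−0.0012 × 100) = 0.886920
R(G) = exp(−0.0015 × 100) = 0.860708
Parallel (C, D, and E): 1 − (1 − 0.843665)(1 − 0.990446)(1 − 0.982161) = 0.999973
Series (A, B, [0.999973], and F): 0.919431 × 0.740818 × 0.999973 × 0.886920 = 0.604092
Parallel ([0.604092] and G): 1 − (1 − 0.604092)(1 − 0.860708) = 0.9449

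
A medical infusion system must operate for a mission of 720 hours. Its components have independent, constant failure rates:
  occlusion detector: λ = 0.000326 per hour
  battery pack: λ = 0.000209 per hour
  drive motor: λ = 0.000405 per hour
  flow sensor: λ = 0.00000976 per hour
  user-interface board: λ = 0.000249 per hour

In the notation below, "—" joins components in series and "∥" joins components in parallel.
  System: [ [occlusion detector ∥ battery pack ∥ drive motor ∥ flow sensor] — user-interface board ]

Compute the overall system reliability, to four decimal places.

0.8358

R(occlusion detector) = exp(−0.000326 × 720) = 0.790792
R(battery pack) = exp(−0.000209 × 720) = 0.860295
R(drive motor) = exp(−0.000405 × 720) = 0.747067
R(flow sensor) = exp(−0.00000976 × 720) = 0.992997
R(user-interface board) = exp(−0.000249 × 720) = 0.835872
Parallel (occlusion detector, battery pack, drive motor, and flow sensor): 1 − (1 − 0.790792)(1 − 0.860295)(1 − 0.747067)(1 − 0.992997) = 0.999948
Series ([0.999948] and user-interface board): 0.999948 × 0.835872 = 0.8358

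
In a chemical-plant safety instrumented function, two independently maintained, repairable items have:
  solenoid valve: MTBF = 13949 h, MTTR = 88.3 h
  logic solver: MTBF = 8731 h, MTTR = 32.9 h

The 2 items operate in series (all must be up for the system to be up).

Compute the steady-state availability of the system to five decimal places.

A(solenoid valve) = MTBF/(MTBF+MTTR) = 13949/(13949+88.3) = 0.993710
A(logic solver) = MTBF/(MTBF+MTTR) = 8731/(8731+32.9) = 0.996246
Series availability: 0.993710 × 0.996246 = 0.98998

0.98998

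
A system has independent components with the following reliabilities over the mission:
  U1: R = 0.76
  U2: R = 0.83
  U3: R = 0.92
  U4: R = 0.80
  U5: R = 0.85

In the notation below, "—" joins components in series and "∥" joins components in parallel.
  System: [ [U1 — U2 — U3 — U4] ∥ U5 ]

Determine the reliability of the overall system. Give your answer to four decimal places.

Series (U1, U2, U3, and U4): 0.760000 × 0.830000 × 0.920000 × 0.800000 = 0.464269
Parallel ([0.464269] and U5): 1 − (1 − 0.464269)(1 − 0.850000) = 0.9196

0.9196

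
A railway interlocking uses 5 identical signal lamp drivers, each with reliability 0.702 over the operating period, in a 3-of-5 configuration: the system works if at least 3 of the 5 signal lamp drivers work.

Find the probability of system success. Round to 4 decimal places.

R = Σ_{i=3}^{5} C(5,i) p^i (1−p)^{5−i} with p = 0.702
C(5,3)·0.702^3·0.298^2 = 0.307216
C(5,4)·0.702^4·0.298^1 = 0.361855
C(5,5)·0.702^5·0.298^0 = 0.170485
Sum = 0.8396

0.8396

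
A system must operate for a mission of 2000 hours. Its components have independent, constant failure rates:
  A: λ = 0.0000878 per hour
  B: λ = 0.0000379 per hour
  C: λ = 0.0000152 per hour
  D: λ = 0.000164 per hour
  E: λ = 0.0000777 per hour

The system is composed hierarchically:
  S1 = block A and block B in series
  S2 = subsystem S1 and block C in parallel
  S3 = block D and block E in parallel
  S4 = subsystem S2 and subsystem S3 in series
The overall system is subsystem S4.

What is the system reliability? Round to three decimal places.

0.953

R(A) = exp(−0.0000878 × 2000) = 0.83895
R(B) = exp(−0.0000379 × 2000) = 0.92700
R(C) = exp(−0.0000152 × 2000) = 0.97006
R(D) = exp(−0.000164 × 2000) = 0.72036
R(E) = exp(−0.0000777 × 2000) = 0.85607
Series (A and B): 0.83895 × 0.92700 = 0.77771
Parallel ([0.77771] and C): 1 − (1 − 0.77771)(1 − 0.97006) = 0.99334
Parallel (D and E): 1 − (1 − 0.72036)(1 − 0.85607) = 0.95975
Series ([0.99334] and [0.95975]): 0.99334 × 0.95975 = 0.953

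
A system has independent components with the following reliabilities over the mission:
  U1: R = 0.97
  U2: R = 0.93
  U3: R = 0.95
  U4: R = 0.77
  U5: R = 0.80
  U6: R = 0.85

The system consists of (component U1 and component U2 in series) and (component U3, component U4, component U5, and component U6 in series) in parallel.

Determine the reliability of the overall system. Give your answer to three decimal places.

Series (U1 and U2): 0.97000 × 0.93000 = 0.90210
Series (U3, U4, U5, and U6): 0.95000 × 0.77000 × 0.80000 × 0.85000 = 0.49742
Parallel ([0.90210] and [0.49742]): 1 − (1 − 0.90210)(1 − 0.49742) = 0.951

0.951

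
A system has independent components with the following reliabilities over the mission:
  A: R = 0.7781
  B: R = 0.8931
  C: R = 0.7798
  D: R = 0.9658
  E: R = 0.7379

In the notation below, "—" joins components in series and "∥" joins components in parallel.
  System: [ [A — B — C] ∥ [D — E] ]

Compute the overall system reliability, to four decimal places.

Series (A, B, and C): 0.778100 × 0.893100 × 0.779800 = 0.541899
Series (D and E): 0.965800 × 0.737900 = 0.712664
Parallel ([0.541899] and [0.712664]): 1 − (1 − 0.541899)(1 − 0.712664) = 0.8684

0.8684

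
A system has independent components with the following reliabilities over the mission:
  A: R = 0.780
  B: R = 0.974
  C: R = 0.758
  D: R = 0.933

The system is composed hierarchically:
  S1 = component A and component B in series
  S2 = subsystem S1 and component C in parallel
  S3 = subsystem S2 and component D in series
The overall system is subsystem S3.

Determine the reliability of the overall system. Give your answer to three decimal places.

0.879

Series (A and B): 0.78000 × 0.97400 = 0.75972
Parallel ([0.75972] and C): 1 − (1 − 0.75972)(1 − 0.75800) = 0.94185
Series ([0.94185] and D): 0.94185 × 0.93300 = 0.879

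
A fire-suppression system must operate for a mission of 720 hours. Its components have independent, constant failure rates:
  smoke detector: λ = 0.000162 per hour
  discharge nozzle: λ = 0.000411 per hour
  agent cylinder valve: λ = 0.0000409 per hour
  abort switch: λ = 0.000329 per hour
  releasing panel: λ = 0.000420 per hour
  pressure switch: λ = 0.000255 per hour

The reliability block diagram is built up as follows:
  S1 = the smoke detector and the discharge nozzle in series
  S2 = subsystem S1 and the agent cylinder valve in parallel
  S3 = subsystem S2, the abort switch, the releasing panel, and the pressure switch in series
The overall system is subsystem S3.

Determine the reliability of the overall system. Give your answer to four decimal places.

R(smoke detector) = exp(−0.000162 × 720) = 0.889906
R(discharge nozzle) = exp(−0.000411 × 720) = 0.743847
R(agent cylinder valve) = exp(−0.0000409 × 720) = 0.970981
R(abort switch) = exp(−0.000329 × 720) = 0.789086
R(releasing panel) = exp(−0.000420 × 720) = 0.739042
R(pressure switch) = exp(−0.000255 × 720) = 0.832269
Series (smoke detector and discharge nozzle): 0.889906 × 0.743847 = 0.661954
Parallel ([0.661954] and agent cylinder valve): 1 − (1 − 0.661954)(1 − 0.970981) = 0.990190
Series ([0.990190], abort switch, releasing panel, and pressure switch): 0.990190 × 0.789086 × 0.739042 × 0.832269 = 0.4806

0.4806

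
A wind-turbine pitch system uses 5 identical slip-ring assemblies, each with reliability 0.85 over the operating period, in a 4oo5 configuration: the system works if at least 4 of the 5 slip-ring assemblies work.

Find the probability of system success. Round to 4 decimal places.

R = Σ_{i=4}^{5} C(5,i) p^i (1−p)^{5−i} with p = 0.85
C(5,4)·0.85^4·0.15^1 = 0.391505
C(5,5)·0.85^5·0.15^0 = 0.443705
Sum = 0.8352

0.8352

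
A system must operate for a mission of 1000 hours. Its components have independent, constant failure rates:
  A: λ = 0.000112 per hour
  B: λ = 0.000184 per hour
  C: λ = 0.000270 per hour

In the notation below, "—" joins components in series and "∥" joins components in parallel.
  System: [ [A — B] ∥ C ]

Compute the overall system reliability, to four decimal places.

R(A) = exp(−0.000112 × 1000) = 0.894044
R(B) = exp(−0.000184 × 1000) = 0.831936
R(C) = exp(−0.000270 × 1000) = 0.763379
Series (A and B): 0.894044 × 0.831936 = 0.743787
Parallel ([0.743787] and C): 1 − (1 − 0.743787)(1 − 0.763379) = 0.9394

0.9394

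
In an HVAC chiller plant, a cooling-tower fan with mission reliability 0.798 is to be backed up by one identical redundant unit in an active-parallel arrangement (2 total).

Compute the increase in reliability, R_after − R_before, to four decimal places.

R_before = 0.798
R_after = 1 − (1 − 0.798)^2 = 0.9592
ΔR = 0.9592 − 0.798 = 0.1612

0.1612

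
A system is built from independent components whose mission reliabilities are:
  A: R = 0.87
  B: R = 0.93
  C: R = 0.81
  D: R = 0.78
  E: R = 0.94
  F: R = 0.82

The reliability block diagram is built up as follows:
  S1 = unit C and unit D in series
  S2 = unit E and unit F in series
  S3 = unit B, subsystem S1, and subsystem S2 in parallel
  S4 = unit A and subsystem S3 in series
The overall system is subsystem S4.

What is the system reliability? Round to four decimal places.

0.8649

Series (C and D): 0.810000 × 0.780000 = 0.631800
Series (E and F): 0.940000 × 0.820000 = 0.770800
Parallel (B, [0.631800], and [0.770800]): 1 − (1 − 0.930000)(1 − 0.631800)(1 − 0.770800) = 0.994093
Series (A and [0.994093]): 0.870000 × 0.994093 = 0.8649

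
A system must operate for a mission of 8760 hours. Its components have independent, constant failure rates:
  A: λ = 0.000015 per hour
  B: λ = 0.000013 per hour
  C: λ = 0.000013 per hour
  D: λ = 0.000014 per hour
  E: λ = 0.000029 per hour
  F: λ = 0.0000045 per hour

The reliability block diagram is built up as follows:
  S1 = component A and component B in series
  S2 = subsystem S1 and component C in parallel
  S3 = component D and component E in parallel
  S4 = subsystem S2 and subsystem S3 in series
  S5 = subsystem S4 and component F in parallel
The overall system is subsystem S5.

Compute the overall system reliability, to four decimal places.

R(A) = exp(−0.000015 × 8760) = 0.876867
R(B) = exp(−0.000013 × 8760) = 0.892365
R(C) = exp(−0.000013 × 8760) = 0.892365
R(D) = exp(−0.000014 × 8760) = 0.884582
R(E) = exp(−0.000029 × 8760) = 0.775661
R(F) = exp(−0.0000045 × 8760) = 0.961347
Series (A and B): 0.876867 × 0.892365 = 0.782485
Parallel ([0.782485] and C): 1 − (1 − 0.782485)(1 − 0.892365) = 0.976588
Parallel (D and E): 1 − (1 − 0.884582)(1 − 0.775661) = 0.974107
Series ([0.976588] and [0.974107]): 0.976588 × 0.974107 = 0.951301
Parallel ([0.951301] and F): 1 − (1 − 0.951301)(1 − 0.961347) = 0.9981

0.9981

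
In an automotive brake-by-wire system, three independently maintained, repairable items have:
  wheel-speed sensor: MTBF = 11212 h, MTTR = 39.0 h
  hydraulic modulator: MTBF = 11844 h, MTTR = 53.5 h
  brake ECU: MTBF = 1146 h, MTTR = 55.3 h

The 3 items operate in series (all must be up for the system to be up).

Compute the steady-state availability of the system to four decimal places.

A(wheel-speed sensor) = MTBF/(MTBF+MTTR) = 11212/(11212+39.0) = 0.996534
A(hydraulic modulator) = MTBF/(MTBF+MTTR) = 11844/(11844+53.5) = 0.995503
A(brake ECU) = MTBF/(MTBF+MTTR) = 1146/(1146+55.3) = 0.953967
Series availability: 0.996534 × 0.995503 × 0.953967 = 0.9464

0.9464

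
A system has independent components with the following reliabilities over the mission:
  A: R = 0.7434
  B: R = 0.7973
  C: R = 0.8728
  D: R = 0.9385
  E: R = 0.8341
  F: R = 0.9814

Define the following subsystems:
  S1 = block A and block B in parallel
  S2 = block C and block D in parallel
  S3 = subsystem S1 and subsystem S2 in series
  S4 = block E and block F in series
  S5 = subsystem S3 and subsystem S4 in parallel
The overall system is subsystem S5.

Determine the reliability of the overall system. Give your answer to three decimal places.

Parallel (A and B): 1 − (1 − 0.74340)(1 − 0.79730) = 0.94799
Parallel (C and D): 1 − (1 − 0.87280)(1 − 0.93850) = 0.99218
Series ([0.94799] and [0.99218]): 0.94799 × 0.99218 = 0.94058
Series (E and F): 0.83410 × 0.98140 = 0.81859
Parallel ([0.94058] and [0.81859]): 1 − (1 − 0.94058)(1 − 0.81859) = 0.989

0.989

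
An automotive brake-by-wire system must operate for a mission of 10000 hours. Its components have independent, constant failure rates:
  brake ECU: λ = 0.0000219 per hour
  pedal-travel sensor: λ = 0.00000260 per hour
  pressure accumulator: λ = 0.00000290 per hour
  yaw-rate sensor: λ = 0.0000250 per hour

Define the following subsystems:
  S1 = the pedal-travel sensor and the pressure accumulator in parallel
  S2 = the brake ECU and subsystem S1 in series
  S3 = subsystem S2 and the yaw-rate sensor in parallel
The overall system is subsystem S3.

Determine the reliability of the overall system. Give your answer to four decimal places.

0.9564

R(brake ECU) = exp(−0.0000219 × 10000) = 0.803322
R(pedal-travel sensor) = exp(−0.00000260 × 10000) = 0.974335
R(pressure accumulator) = exp(−0.00000290 × 10000) = 0.971416
R(yaw-rate sensor) = exp(−0.0000250 × 10000) = 0.778801
Parallel (pedal-travel sensor and pressure accumulator): 1 − (1 − 0.974335)(1 − 0.971416) = 0.999266
Series (brake ECU and [0.999266]): 0.803322 × 0.999266 = 0.802732
Parallel ([0.802732] and yaw-rate sensor): 1 − (1 − 0.802732)(1 − 0.778801) = 0.9564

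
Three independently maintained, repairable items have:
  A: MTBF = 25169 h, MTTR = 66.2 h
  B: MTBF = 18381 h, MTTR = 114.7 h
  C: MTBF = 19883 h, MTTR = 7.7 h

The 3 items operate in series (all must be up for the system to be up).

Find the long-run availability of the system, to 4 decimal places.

0.9908

A(A) = MTBF/(MTBF+MTTR) = 25169/(25169+66.2) = 0.997377
A(B) = MTBF/(MTBF+MTTR) = 18381/(18381+114.7) = 0.993799
A(C) = MTBF/(MTBF+MTTR) = 19883/(19883+7.7) = 0.999613
Series availability: 0.997377 × 0.993799 × 0.999613 = 0.9908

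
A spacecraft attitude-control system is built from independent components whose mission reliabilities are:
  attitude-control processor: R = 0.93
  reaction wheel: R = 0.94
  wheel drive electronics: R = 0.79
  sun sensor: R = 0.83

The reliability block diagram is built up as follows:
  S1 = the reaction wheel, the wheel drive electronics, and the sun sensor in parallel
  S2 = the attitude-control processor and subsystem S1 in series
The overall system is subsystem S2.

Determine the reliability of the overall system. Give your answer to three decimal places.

0.928

Parallel (reaction wheel, wheel drive electronics, and sun sensor): 1 − (1 − 0.94000)(1 − 0.79000)(1 − 0.83000) = 0.99786
Series (attitude-control processor and [0.99786]): 0.93000 × 0.99786 = 0.928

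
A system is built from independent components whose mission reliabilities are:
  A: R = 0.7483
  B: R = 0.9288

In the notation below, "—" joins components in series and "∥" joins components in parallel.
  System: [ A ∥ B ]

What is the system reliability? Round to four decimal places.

0.9821

Parallel (A and B): 1 − (1 − 0.748300)(1 − 0.928800) = 0.9821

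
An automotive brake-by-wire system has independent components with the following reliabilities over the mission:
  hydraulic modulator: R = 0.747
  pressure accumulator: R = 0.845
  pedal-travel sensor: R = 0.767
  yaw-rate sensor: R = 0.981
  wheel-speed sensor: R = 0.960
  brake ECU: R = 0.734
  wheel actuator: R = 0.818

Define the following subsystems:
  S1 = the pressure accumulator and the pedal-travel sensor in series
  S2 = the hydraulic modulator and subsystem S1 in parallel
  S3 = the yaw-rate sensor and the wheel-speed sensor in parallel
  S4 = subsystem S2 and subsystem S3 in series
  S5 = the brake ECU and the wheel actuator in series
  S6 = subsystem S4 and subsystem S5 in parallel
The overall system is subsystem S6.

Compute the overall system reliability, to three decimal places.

Series (pressure accumulator and pedal-travel sensor): 0.84500 × 0.76700 = 0.64812
Parallel (hydraulic modulator and [0.64812]): 1 − (1 − 0.74700)(1 − 0.64812) = 0.91097
Parallel (yaw-rate sensor and wheel-speed sensor): 1 − (1 − 0.98100)(1 − 0.96000) = 0.99924
Series ([0.91097] and [0.99924]): 0.91097 × 0.99924 = 0.91028
Series (brake ECU and wheel actuator): 0.73400 × 0.81800 = 0.60041
Parallel ([0.91028] and [0.60041]): 1 − (1 − 0.91028)(1 − 0.60041) = 0.964

0.964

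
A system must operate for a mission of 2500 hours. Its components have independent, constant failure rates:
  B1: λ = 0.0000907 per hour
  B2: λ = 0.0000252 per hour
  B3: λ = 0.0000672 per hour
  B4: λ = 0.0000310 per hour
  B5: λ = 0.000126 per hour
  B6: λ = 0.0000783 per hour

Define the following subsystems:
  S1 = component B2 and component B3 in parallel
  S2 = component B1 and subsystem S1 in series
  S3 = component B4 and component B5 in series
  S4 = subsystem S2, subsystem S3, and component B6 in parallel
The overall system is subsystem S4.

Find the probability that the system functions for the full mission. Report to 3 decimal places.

0.988

R(B1) = exp(−0.0000907 × 2500) = 0.79712
R(B2) = exp(−0.0000252 × 2500) = 0.93894
R(B3) = exp(−0.0000672 × 2500) = 0.84535
R(B4) = exp(−0.0000310 × 2500) = 0.92543
R(B5) = exp(−0.000126 × 2500) = 0.72979
R(B6) = exp(−0.0000783 × 2500) = 0.82222
Parallel (B2 and B3): 1 − (1 − 0.93894)(1 − 0.84535) = 0.99056
Series (B1 and [0.99056]): 0.79712 × 0.99056 = 0.78960
Series (B4 and B5): 0.92543 × 0.72979 = 0.67537
Parallel ([0.78960], [0.67537], and B6): 1 − (1 − 0.78960)(1 − 0.67537)(1 − 0.82222) = 0.988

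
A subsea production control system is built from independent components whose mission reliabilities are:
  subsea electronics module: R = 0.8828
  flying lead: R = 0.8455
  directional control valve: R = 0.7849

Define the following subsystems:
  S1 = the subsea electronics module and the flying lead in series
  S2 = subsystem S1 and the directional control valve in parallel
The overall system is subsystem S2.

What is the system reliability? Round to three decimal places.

Series (subsea electronics module and flying lead): 0.88280 × 0.84550 = 0.74641
Parallel ([0.74641] and directional control valve): 1 − (1 − 0.74641)(1 − 0.78490) = 0.945

0.945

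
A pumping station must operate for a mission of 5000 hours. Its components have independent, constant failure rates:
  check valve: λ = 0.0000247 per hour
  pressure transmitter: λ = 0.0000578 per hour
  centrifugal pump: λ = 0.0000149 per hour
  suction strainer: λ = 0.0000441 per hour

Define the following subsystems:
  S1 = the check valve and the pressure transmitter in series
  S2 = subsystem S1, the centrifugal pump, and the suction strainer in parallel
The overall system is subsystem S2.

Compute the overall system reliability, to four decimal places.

R(check valve) = exp(−0.0000247 × 5000) = 0.883822
R(pressure transmitter) = exp(−0.0000578 × 5000) = 0.749012
R(centrifugal pump) = exp(−0.0000149 × 5000) = 0.928207
R(suction strainer) = exp(−0.0000441 × 5000) = 0.802118
Series (check valve and pressure transmitter): 0.883822 × 0.749012 = 0.661993
Parallel ([0.661993], centrifugal pump, and suction strainer): 1 − (1 − 0.661993)(1 − 0.928207)(1 − 0.802118) = 0.9952

0.9952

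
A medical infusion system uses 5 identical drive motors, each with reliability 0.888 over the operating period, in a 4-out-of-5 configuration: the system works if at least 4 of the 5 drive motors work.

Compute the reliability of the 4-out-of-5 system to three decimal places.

0.900

R = Σ_{i=4}^{5} C(5,i) p^i (1−p)^{5−i} with p = 0.888
C(5,4)·0.888^4·0.112^1 = 0.34821
C(5,5)·0.888^5·0.112^0 = 0.55216
Sum = 0.900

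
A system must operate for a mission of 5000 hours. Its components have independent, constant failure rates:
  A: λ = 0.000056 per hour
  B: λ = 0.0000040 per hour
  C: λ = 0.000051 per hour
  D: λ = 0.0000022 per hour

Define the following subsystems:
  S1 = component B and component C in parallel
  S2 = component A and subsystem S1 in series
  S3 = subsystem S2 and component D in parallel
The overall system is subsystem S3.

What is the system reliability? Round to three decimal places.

0.997

R(A) = exp(−0.000056 × 5000) = 0.75578
R(B) = exp(−0.0000040 × 5000) = 0.98020
R(C) = exp(−0.000051 × 5000) = 0.77492
R(D) = exp(−0.0000022 × 5000) = 0.98906
Parallel (B and C): 1 − (1 − 0.98020)(1 − 0.77492) = 0.99554
Series (A and [0.99554]): 0.75578 × 0.99554 = 0.75241
Parallel ([0.75241] and D): 1 − (1 − 0.75241)(1 − 0.98906) = 0.997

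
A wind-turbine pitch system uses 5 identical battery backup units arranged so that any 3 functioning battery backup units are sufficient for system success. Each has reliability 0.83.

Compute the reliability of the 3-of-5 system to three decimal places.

0.963

R = Σ_{i=3}^{5} C(5,i) p^i (1−p)^{5−i} with p = 0.83
C(5,3)·0.83^3·0.17^2 = 0.16525
C(5,4)·0.83^4·0.17^1 = 0.40340
C(5,5)·0.83^5·0.17^0 = 0.39390
Sum = 0.963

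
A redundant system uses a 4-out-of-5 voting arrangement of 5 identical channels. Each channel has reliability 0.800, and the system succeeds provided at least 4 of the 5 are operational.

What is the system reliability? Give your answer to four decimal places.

0.7373

R = Σ_{i=4}^{5} C(5,i) p^i (1−p)^{5−i} with p = 0.800
C(5,4)·0.800^4·0.200^1 = 0.409600
C(5,5)·0.800^5·0.200^0 = 0.327680
Sum = 0.7373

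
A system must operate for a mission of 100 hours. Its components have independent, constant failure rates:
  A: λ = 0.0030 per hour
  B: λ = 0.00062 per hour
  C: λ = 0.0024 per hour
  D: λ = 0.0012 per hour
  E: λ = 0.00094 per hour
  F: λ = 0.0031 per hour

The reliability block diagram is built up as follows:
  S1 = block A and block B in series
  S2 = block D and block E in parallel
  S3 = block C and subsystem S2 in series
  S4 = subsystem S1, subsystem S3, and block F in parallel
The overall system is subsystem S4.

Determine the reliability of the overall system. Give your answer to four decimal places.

0.9821

R(A) = exp(−0.0030 × 100) = 0.740818
R(B) = exp(−0.00062 × 100) = 0.939883
R(C) = exp(−0.0024 × 100) = 0.786628
R(D) = exp(−0.0012 × 100) = 0.886920
R(E) = exp(−0.00094 × 100) = 0.910283
R(F) = exp(−0.0031 × 100) = 0.733447
Series (A and B): 0.740818 × 0.939883 = 0.696282
Parallel (D and E): 1 − (1 − 0.886920)(1 − 0.910283) = 0.989855
Series (C and [0.989855]): 0.786628 × 0.989855 = 0.778648
Parallel ([0.696282], [0.778648], and F): 1 − (1 − 0.696282)(1 − 0.778648)(1 − 0.733447) = 0.9821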